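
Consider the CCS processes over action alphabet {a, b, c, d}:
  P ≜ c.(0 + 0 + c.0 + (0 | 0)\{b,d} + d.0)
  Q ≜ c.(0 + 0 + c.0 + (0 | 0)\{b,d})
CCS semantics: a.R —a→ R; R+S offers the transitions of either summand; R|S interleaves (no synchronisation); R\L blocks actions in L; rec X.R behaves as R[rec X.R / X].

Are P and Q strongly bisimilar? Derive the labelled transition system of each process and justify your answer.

P ≁ Q

P's transition system — 3 states:
  m0 = c.(0 + 0 + c.0 + (0 | 0)\{b,d} + d.0) | =c=> m1
  m1 = 0 + 0 + c.0 + (0 | 0)\{b,d} + d.0 | =c=> m2, =d=> m2
  m2 = 0 | stopped
Q's transition system — 3 states:
  n0 = c.(0 + 0 + c.0 + (0 | 0)\{b,d}) | =c=> n1
  n1 = 0 + 0 + c.0 + (0 | 0)\{b,d} | =c=> n2
  n2 = 0 | stopped
Bisimilarity quotient blocks:
  B0 = {m0}
  B1 = {m1}
  B2 = {m2, n2}
  B3 = {n0}
  B4 = {n1}
m0 ∈ B0, n0 ∈ B3 → different blocks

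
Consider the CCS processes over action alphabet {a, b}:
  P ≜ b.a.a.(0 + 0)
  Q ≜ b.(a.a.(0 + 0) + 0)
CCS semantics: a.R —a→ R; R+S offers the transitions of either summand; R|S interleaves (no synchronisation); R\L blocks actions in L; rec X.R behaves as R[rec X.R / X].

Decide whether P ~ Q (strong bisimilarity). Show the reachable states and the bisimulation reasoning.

P ~ Q

LTS(P): 4 reachable states
  p0 = b.a.a.(0 + 0) has moves ··b··> p1
  p1 = a.a.(0 + 0) has moves ··a··> p2
  p2 = a.(0 + 0) has moves ··a··> p3
  p3 = 0 + 0 has moves ∅
LTS(Q): 4 reachable states
  q0 = b.(a.a.(0 + 0) + 0) has moves ··b··> q1
  q1 = a.a.(0 + 0) + 0 has moves ··a··> q2
  q2 = a.(0 + 0) has moves ··a··> q3
  q3 = 0 + 0 has moves ∅
Bisimilarity quotient blocks:
  B0 = {p0, q0}
  B1 = {p1, q1}
  B2 = {p2, q2}
  B3 = {p3, q3}
p0 ∈ B0, q0 ∈ B0 → same block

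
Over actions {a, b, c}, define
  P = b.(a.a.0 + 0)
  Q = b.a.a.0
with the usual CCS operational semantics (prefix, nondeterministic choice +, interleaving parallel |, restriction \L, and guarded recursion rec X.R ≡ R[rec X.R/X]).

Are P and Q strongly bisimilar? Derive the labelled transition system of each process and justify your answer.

LTS(P): 4 reachable states
  s0 = b.(a.a.0 + 0) ⊢ --b--▸ s1
  s1 = a.a.0 + 0 ⊢ --a--▸ s2
  s2 = a.0 ⊢ --a--▸ s3
  s3 = 0 ⊢ (no moves)
LTS(Q): 4 reachable states
  t0 = b.a.a.0 ⊢ --b--▸ t1
  t1 = a.a.0 ⊢ --a--▸ t2
  t2 = a.0 ⊢ --a--▸ t3
  t3 = 0 ⊢ (no moves)
Partition-refinement fixed point:
  B0 = {s0, t0}
  B1 = {s1, t1}
  B2 = {s2, t2}
  B3 = {s3, t3}
s0 ∈ B0, t0 ∈ B0 → same block

P ~ Q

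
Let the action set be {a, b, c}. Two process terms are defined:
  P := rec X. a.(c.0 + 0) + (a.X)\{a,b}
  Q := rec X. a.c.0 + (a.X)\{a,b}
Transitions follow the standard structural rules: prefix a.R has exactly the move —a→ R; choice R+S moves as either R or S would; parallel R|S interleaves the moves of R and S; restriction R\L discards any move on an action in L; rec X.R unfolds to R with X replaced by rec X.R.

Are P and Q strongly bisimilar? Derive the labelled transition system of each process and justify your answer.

Reachable graph of P (3 states):
  s0 = rec X. a.(c.0 + 0) + (a.X)\{a,b} | --a--▸ s1
  s1 = c.0 + 0 | --c--▸ s2
  s2 = 0 | stopped
Reachable graph of Q (3 states):
  t0 = rec X. a.c.0 + (a.X)\{a,b} | --a--▸ t1
  t1 = c.0 | --c--▸ t2
  t2 = 0 | stopped
Partition-refinement fixed point:
  B0 = {s0, t0}
  B1 = {s1, t1}
  B2 = {s2, t2}
s0 ∈ B0, t0 ∈ B0 → same block

P ~ Q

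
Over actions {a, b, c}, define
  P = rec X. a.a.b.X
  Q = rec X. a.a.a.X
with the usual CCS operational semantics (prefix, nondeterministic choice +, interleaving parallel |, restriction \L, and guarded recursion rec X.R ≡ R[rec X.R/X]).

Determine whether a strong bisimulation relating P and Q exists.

P ≁ Q

P's transition system — 3 states:
  m0 = rec X. a.a.b.X → -a-> m1
  m1 = a.b.(rec X. a.a.b.X) → -a-> m2
  m2 = b.(rec X. a.a.b.X) → -b-> m0
Q's transition system — 3 states:
  n0 = rec X. a.a.a.X → -a-> n1
  n1 = a.a.(rec X. a.a.a.X) → -a-> n2
  n2 = a.(rec X. a.a.a.X) → -a-> n0
Bisimilarity quotient blocks:
  B0 = {m0}
  B1 = {m1}
  B2 = {m2}
  B3 = {n0, n1, n2}
m0 ∈ B0, n0 ∈ B3 → different blocks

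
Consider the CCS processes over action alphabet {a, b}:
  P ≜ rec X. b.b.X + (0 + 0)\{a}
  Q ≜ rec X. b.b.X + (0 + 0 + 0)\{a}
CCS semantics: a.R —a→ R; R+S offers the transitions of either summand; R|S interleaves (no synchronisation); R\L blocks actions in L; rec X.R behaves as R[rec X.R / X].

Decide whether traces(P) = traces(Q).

trace-equivalent

P's transition system — 2 states:
  m0 = rec X. b.b.X + (0 + 0)\{a} :: --b--▸ m1
  m1 = b.(rec X. b.b.X + (0 + 0)\{a}) :: --b--▸ m0
Q's transition system — 2 states:
  n0 = rec X. b.b.X + (0 + 0 + 0)\{a} :: --b--▸ n1
  n1 = b.(rec X. b.b.X + (0 + 0 + 0)\{a}) :: --b--▸ n0
Bisimilarity quotient blocks:
  B0 = {m0, m1, n0, n1}
m0 ∈ B0, n0 ∈ B0 → same block
Bisimilar ⇒ trace-equivalent.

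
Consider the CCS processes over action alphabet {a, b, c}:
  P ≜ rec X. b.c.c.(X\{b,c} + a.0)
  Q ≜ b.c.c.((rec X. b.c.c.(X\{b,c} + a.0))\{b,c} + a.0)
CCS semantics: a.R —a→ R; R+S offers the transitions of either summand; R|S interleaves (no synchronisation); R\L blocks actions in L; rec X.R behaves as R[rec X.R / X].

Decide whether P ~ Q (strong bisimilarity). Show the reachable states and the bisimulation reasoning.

P's transition system — 5 states:
  m0 = rec X. b.c.c.(X\{b,c} + a.0) | ··b··> m1
  m1 = c.c.((rec X. b.c.c.(X\{b,c} + a.0))\{b,c} + a.0) | ··c··> m2
  m2 = c.((rec X. b.c.c.(X\{b,c} + a.0))\{b,c} + a.0) | ··c··> m3
  m3 = (rec X. b.c.c.(X\{b,c} + a.0))\{b,c} + a.0 | ··a··> m4
  m4 = 0 | (no moves)
Q's transition system — 5 states:
  n0 = b.c.c.((rec X. b.c.c.(X\{b,c} + a.0))\{b,c} + a.0) | ··b··> n1
  n1 = c.c.((rec X. b.c.c.(X\{b,c} + a.0))\{b,c} + a.0) | ··c··> n2
  n2 = c.((rec X. b.c.c.(X\{b,c} + a.0))\{b,c} + a.0) | ··c··> n3
  n3 = (rec X. b.c.c.(X\{b,c} + a.0))\{b,c} + a.0 | ··a··> n4
  n4 = 0 | (no moves)
Bisimilarity quotient blocks:
  B0 = {m0, n0}
  B1 = {m1, n1}
  B2 = {m2, n2}
  B3 = {m3, n3}
  B4 = {m4, n4}
m0 ∈ B0, n0 ∈ B0 → same block

P ~ Q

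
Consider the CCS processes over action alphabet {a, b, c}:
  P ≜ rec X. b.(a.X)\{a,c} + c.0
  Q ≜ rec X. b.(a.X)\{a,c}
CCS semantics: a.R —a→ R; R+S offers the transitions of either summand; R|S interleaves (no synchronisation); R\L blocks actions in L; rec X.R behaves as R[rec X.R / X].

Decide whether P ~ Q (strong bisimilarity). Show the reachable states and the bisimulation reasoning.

not bisimilar

LTS(P): 3 reachable states
  u0 = rec X. b.(a.X)\{a,c} + c.0 has moves —b→ u1, —c→ u2
  u1 = (a.(rec X. b.(a.X)\{a,c} + c.0))\{a,c} has moves stopped
  u2 = 0 has moves stopped
LTS(Q): 2 reachable states
  v0 = rec X. b.(a.X)\{a,c} has moves —b→ v1
  v1 = (a.(rec X. b.(a.X)\{a,c}))\{a,c} has moves stopped
Bisimilarity quotient blocks:
  B0 = {u0}
  B1 = {u1, u2, v1}
  B2 = {v0}
u0 ∈ B0, v0 ∈ B2 → different blocks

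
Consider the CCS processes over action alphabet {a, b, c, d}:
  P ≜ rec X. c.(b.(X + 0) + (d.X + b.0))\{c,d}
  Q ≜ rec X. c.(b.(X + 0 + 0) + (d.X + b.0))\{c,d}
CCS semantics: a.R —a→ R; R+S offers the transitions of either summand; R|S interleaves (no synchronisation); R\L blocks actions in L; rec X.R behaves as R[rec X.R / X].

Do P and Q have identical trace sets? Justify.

Reachable graph of P (4 states):
  m0 = rec X. c.(b.(X + 0) + (d.X + b.0))\{c,d} → -c-> m1
  m1 = (b.((rec X. c.(b.(X + 0) + (d.X + b.0))\{c,d}) + 0) + (d.(rec X. c.(b.(X + 0) + (d.X + b.0))\{c,d}) + b.0))\{c,d} → -b-> m2, -b-> m3
  m2 = ((rec X. c.(b.(X + 0) + (d.X + b.0))\{c,d}) + 0)\{c,d} → stopped
  m3 = 0\{c,d} → stopped
Reachable graph of Q (4 states):
  n0 = rec X. c.(b.(X + 0 + 0) + (d.X + b.0))\{c,d} → -c-> n1
  n1 = (b.((rec X. c.(b.(X + 0 + 0) + (d.X + b.0))\{c,d}) + 0 + 0) + (d.(rec X. c.(b.(X + 0 + 0) + (d.X + b.0))\{c,d}) + b.0))\{c,d} → -b-> n2, -b-> n3
  n2 = ((rec X. c.(b.(X + 0 + 0) + (d.X + b.0))\{c,d}) + 0 + 0)\{c,d} → stopped
  n3 = 0\{c,d} → stopped
Coarsest stable partition (strong bisimilarity classes):
  B0 = {m0, n0}
  B1 = {m1, n1}
  B2 = {m2, m3, n2, n3}
m0 ∈ B0, n0 ∈ B0 → same block
Bisimilar ⇒ trace-equivalent.

trace-equivalent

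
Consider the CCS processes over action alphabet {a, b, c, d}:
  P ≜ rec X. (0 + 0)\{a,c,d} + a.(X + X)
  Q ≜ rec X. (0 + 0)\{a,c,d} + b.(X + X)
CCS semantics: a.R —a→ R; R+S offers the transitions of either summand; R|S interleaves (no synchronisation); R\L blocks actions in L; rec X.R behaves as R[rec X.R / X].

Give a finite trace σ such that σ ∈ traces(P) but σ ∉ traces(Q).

LTS(P): 2 reachable states
  s0 = rec X. (0 + 0)\{a,c,d} + a.(X + X) ⊢ =a=> s1
  s1 = (rec X. (0 + 0)\{a,c,d} + a.(X + X)) + (rec X. (0 + 0)\{a,c,d} + a.(X + X)) ⊢ =a=> s1
LTS(Q): 2 reachable states
  t0 = rec X. (0 + 0)\{a,c,d} + b.(X + X) ⊢ =b=> t1
  t1 = (rec X. (0 + 0)\{a,c,d} + b.(X + X)) + (rec X. (0 + 0)\{a,c,d} + b.(X + X)) ⊢ =b=> t1
Run σ = ⟨a⟩ on P: start {s0}
  step 1 (a): {s1}
  P completes σ.
Run σ = ⟨a⟩ on Q: start {t0}
  step 1 (a): ∅  — Q cannot continue

a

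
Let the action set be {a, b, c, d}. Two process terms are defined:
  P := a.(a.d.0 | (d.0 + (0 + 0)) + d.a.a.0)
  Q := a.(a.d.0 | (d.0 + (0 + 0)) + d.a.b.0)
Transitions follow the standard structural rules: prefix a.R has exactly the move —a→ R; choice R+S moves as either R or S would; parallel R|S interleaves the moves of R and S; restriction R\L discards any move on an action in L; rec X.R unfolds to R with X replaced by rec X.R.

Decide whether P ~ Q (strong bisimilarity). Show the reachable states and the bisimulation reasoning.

P's transition system — 10 states:
  s0 = a.(a.d.0 | (d.0 + (0 + 0)) + d.a.a.0) → ··a··> s1
  s1 = a.d.0 | (d.0 + (0 + 0)) + d.a.a.0 → ··a··> s2, ··d··> s3, ··d··> s4
  s2 = d.0 | (d.0 + (0 + 0)) → ··d··> s5, ··d··> s6
  s3 = a.a.0 → ··a··> s7
  s4 = a.d.0 | 0 → ··a··> s6
  s5 = 0 | (d.0 + (0 + 0)) → ··d··> s8
  s6 = d.0 | 0 → ··d··> s8
  s7 = a.0 → ··a··> s9
  s8 = 0 | 0 → (no moves)
  s9 = 0 → (no moves)
Q's transition system — 10 states:
  t0 = a.(a.d.0 | (d.0 + (0 + 0)) + d.a.b.0) → ··a··> t1
  t1 = a.d.0 | (d.0 + (0 + 0)) + d.a.b.0 → ··a··> t2, ··d··> t3, ··d··> t4
  t2 = d.0 | (d.0 + (0 + 0)) → ··d··> t5, ··d··> t6
  t3 = a.b.0 → ··a··> t7
  t4 = a.d.0 | 0 → ··a··> t6
  t5 = 0 | (d.0 + (0 + 0)) → ··d··> t8
  t6 = d.0 | 0 → ··d··> t8
  t7 = b.0 → ··b··> t9
  t8 = 0 | 0 → (no moves)
  t9 = 0 → (no moves)
Coarsest stable partition (strong bisimilarity classes):
  B0 = {s0}
  B1 = {s1}
  B2 = {s4, t4}
  B3 = {s5, s6, t5, t6}
  B4 = {s8, s9, t8, t9}
  B5 = {s2, t2}
  B6 = {s3}
  B7 = {s7}
  B8 = {t0}
  B9 = {t1}
  B10 = {t3}
  B11 = {t7}
s0 ∈ B0, t0 ∈ B8 → different blocks

P ≁ Q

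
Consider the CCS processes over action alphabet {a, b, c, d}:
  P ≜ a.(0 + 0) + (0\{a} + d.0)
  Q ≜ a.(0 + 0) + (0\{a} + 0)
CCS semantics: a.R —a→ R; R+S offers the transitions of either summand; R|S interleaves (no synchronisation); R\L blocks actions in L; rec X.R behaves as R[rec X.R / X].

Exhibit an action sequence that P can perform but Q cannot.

P's transition system — 3 states:
  m0 = a.(0 + 0) + (0\{a} + d.0) → --a--▸ m1, --d--▸ m2
  m1 = 0 + 0 → ∅
  m2 = 0 → ∅
Q's transition system — 2 states:
  n0 = a.(0 + 0) + (0\{a} + 0) → --a--▸ n1
  n1 = 0 + 0 → ∅
Executing d from P (initial set {m0}):
  after d @ step 1: {m2}
  ✓ P
Executing d from Q (initial set {n0}):
  after d @ step 1: no successor for Q

d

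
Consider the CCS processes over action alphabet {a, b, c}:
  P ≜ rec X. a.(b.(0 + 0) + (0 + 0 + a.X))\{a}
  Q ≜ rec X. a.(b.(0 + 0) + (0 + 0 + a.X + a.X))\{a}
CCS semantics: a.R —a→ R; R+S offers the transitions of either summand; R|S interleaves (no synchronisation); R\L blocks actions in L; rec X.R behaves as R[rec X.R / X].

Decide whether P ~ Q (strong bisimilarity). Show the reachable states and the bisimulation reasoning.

bisimilar

Reachable graph of P (3 states):
  m0 = rec X. a.(b.(0 + 0) + (0 + 0 + a.X))\{a} has moves -a-> m1
  m1 = (b.(0 + 0) + (0 + 0 + a.(rec X. a.(b.(0 + 0) + (0 + 0 + a.X))\{a})))\{a} has moves -b-> m2
  m2 = (0 + 0)\{a} has moves stopped
Reachable graph of Q (3 states):
  n0 = rec X. a.(b.(0 + 0) + (0 + 0 + a.X + a.X))\{a} has moves -a-> n1
  n1 = (b.(0 + 0) + (0 + 0 + a.(rec X. a.(b.(0 + 0) + (0 + 0 + a.X + a.X))\{a}) + a.(rec X. a.(b.(0 + 0) + (0 + 0 + a.X + a.X))\{a})))\{a} has moves -b-> n2
  n2 = (0 + 0)\{a} has moves stopped
Partition-refinement fixed point:
  B0 = {m0, n0}
  B1 = {m1, n1}
  B2 = {m2, n2}
m0 ∈ B0, n0 ∈ B0 → same block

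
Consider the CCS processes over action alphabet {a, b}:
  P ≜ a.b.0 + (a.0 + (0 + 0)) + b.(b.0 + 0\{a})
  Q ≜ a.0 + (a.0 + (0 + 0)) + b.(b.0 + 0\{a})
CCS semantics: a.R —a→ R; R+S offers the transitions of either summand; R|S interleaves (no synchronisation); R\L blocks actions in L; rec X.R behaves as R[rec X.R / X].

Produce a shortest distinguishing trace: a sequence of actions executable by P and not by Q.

ab

P's transition system — 4 states:
  m0 = a.b.0 + (a.0 + (0 + 0)) + b.(b.0 + 0\{a}) ⊢ -a-> m1, -a-> m2, -b-> m3
  m1 = 0 ⊢ ·
  m2 = b.0 ⊢ -b-> m1
  m3 = b.0 + 0\{a} ⊢ -b-> m1
Q's transition system — 3 states:
  n0 = a.0 + (a.0 + (0 + 0)) + b.(b.0 + 0\{a}) ⊢ -a-> n1, -b-> n2
  n1 = 0 ⊢ ·
  n2 = b.0 + 0\{a} ⊢ -b-> n1
Run σ = ⟨ab⟩ on P: start {m0}
  step 1 (a): {m1, m2}
  step 2 (b): {m1}
  ✓ P
Run σ = ⟨ab⟩ on Q: start {n0}
  step 1 (a): {n1}
  step 2 (b): ∅  — Q cannot continue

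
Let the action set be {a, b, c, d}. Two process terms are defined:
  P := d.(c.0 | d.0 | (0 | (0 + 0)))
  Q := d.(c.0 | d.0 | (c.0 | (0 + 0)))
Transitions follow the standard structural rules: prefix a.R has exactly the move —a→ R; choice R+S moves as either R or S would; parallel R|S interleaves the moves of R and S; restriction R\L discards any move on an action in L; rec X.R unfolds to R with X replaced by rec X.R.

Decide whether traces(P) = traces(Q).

NO — witness ⟨dcc⟩

LTS(P): 5 reachable states
  u0 = d.(c.0 | d.0 | (0 | (0 + 0))) | --d--▸ u1
  u1 = c.0 | d.0 | (0 | (0 + 0)) | --c--▸ u2, --d--▸ u3
  u2 = 0 | d.0 | (0 | (0 + 0)) | --d--▸ u4
  u3 = c.0 | 0 | (0 | (0 + 0)) | --c--▸ u4
  u4 = 0 | 0 | (0 | (0 + 0)) | ·
LTS(Q): 9 reachable states
  v0 = d.(c.0 | d.0 | (c.0 | (0 + 0))) | --d--▸ v1
  v1 = c.0 | d.0 | (c.0 | (0 + 0)) | --c--▸ v2, --c--▸ v3, --d--▸ v4
  v2 = 0 | d.0 | (c.0 | (0 + 0)) | --c--▸ v5, --d--▸ v6
  v3 = c.0 | d.0 | (0 | (0 + 0)) | --c--▸ v5, --d--▸ v7
  v4 = c.0 | 0 | (c.0 | (0 + 0)) | --c--▸ v6, --c--▸ v7
  v5 = 0 | d.0 | (0 | (0 + 0)) | --d--▸ v8
  v6 = 0 | 0 | (c.0 | (0 + 0)) | --c--▸ v8
  v7 = c.0 | 0 | (0 | (0 + 0)) | --c--▸ v8
  v8 = 0 | 0 | (0 | (0 + 0)) | ·
Executing dcc from Q (initial set {v0}):
  step 1 (d): {v1}
  step 2 (c): {v2, v3}
  step 3 (c): {v5}
  ✓ Q
Executing dcc from P (initial set {u0}):
  step 1 (d): {u1}
  step 2 (c): {u2}
  step 3 (c): ∅ (P stuck)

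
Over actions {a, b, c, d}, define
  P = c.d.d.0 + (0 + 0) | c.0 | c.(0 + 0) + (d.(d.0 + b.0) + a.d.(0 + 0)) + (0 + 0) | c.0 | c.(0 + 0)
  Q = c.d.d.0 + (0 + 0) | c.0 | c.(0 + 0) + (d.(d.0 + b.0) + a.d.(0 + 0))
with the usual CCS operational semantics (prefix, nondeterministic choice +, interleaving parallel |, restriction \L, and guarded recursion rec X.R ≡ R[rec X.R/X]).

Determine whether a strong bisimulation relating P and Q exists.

bisimilar

P's transition system — 10 states:
  m0 = c.d.d.0 + (0 + 0) | c.0 | c.(0 + 0) + (d.(d.0 + b.0) + a.d.(0 + 0)) + (0 + 0) | c.0 | c.(0 + 0) has moves —a→ m1, —c→ m2, —c→ m3, —c→ m4, —d→ m5
  m1 = d.(0 + 0) has moves —d→ m6
  m2 = (0 + 0) | 0 | c.(0 + 0) has moves —c→ m7
  m3 = (0 + 0) | c.0 | (0 + 0) has moves —c→ m7
  m4 = d.d.0 has moves —d→ m8
  m5 = d.0 + b.0 has moves —b→ m9, —d→ m9
  m6 = 0 + 0 has moves (no moves)
  m7 = (0 + 0) | 0 | (0 + 0) has moves (no moves)
  m8 = d.0 has moves —d→ m9
  m9 = 0 has moves (no moves)
Q's transition system — 10 states:
  n0 = c.d.d.0 + (0 + 0) | c.0 | c.(0 + 0) + (d.(d.0 + b.0) + a.d.(0 + 0)) has moves —a→ n1, —c→ n2, —c→ n3, —c→ n4, —d→ n5
  n1 = d.(0 + 0) has moves —d→ n6
  n2 = (0 + 0) | 0 | c.(0 + 0) has moves —c→ n7
  n3 = (0 + 0) | c.0 | (0 + 0) has moves —c→ n7
  n4 = d.d.0 has moves —d→ n8
  n5 = d.0 + b.0 has moves —b→ n9, —d→ n9
  n6 = 0 + 0 has moves (no moves)
  n7 = (0 + 0) | 0 | (0 + 0) has moves (no moves)
  n8 = d.0 has moves —d→ n9
  n9 = 0 has moves (no moves)
Coarsest stable partition (strong bisimilarity classes):
  B0 = {m0, n0}
  B1 = {m2, m3, n2, n3}
  B2 = {m6, m7, m9, n6, n7, n9}
  B3 = {m5, n5}
  B4 = {m1, m8, n1, n8}
  B5 = {m4, n4}
m0 ∈ B0, n0 ∈ B0 → same block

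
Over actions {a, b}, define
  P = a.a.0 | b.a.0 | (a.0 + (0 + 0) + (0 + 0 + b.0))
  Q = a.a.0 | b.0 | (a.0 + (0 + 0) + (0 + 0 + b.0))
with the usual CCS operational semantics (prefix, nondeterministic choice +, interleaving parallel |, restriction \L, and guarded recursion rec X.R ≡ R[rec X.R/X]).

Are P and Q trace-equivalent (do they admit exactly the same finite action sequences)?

LTS(P): 18 reachable states
  u0 = a.a.0 | b.a.0 | (a.0 + (0 + 0) + (0 + 0 + b.0)) ⊢ --a--▸ u1, --a--▸ u2, --b--▸ u2, --b--▸ u3
  u1 = a.0 | b.a.0 | (a.0 + (0 + 0) + (0 + 0 + b.0)) ⊢ --a--▸ u4, --a--▸ u5, --b--▸ u5, --b--▸ u6
  u2 = a.a.0 | b.a.0 | 0 ⊢ --a--▸ u5, --b--▸ u7
  u3 = a.a.0 | a.0 | (a.0 + (0 + 0) + (0 + 0 + b.0)) ⊢ --a--▸ u6, --a--▸ u7, --a--▸ u8, --b--▸ u7
  u4 = 0 | b.a.0 | (a.0 + (0 + 0) + (0 + 0 + b.0)) ⊢ --a--▸ u9, --b--▸ u10, --b--▸ u9
  u5 = a.0 | b.a.0 | 0 ⊢ --a--▸ u9, --b--▸ u11
  u6 = a.0 | a.0 | (a.0 + (0 + 0) + (0 + 0 + b.0)) ⊢ --a--▸ u10, --a--▸ u11, --a--▸ u12, --b--▸ u11
  u7 = a.a.0 | a.0 | 0 ⊢ --a--▸ u11, --a--▸ u13
  u8 = a.a.0 | 0 | (a.0 + (0 + 0) + (0 + 0 + b.0)) ⊢ --a--▸ u12, --a--▸ u13, --b--▸ u13
  u9 = 0 | b.a.0 | 0 ⊢ --b--▸ u14
  u10 = 0 | a.0 | (a.0 + (0 + 0) + (0 + 0 + b.0)) ⊢ --a--▸ u14, --a--▸ u15, --b--▸ u14
  u11 = a.0 | a.0 | 0 ⊢ --a--▸ u14, --a--▸ u16
  u12 = a.0 | 0 | (a.0 + (0 + 0) + (0 + 0 + b.0)) ⊢ --a--▸ u15, --a--▸ u16, --b--▸ u16
  u13 = a.a.0 | 0 | 0 ⊢ --a--▸ u16
  u14 = 0 | a.0 | 0 ⊢ --a--▸ u17
  u15 = 0 | 0 | (a.0 + (0 + 0) + (0 + 0 + b.0)) ⊢ --a--▸ u17, --b--▸ u17
  u16 = a.0 | 0 | 0 ⊢ --a--▸ u17
  u17 = 0 | 0 | 0 ⊢ ·
LTS(Q): 12 reachable states
  v0 = a.a.0 | b.0 | (a.0 + (0 + 0) + (0 + 0 + b.0)) ⊢ --a--▸ v1, --a--▸ v2, --b--▸ v2, --b--▸ v3
  v1 = a.0 | b.0 | (a.0 + (0 + 0) + (0 + 0 + b.0)) ⊢ --a--▸ v4, --a--▸ v5, --b--▸ v5, --b--▸ v6
  v2 = a.a.0 | b.0 | 0 ⊢ --a--▸ v5, --b--▸ v7
  v3 = a.a.0 | 0 | (a.0 + (0 + 0) + (0 + 0 + b.0)) ⊢ --a--▸ v6, --a--▸ v7, --b--▸ v7
  v4 = 0 | b.0 | (a.0 + (0 + 0) + (0 + 0 + b.0)) ⊢ --a--▸ v8, --b--▸ v8, --b--▸ v9
  v5 = a.0 | b.0 | 0 ⊢ --a--▸ v8, --b--▸ v10
  v6 = a.0 | 0 | (a.0 + (0 + 0) + (0 + 0 + b.0)) ⊢ --a--▸ v10, --a--▸ v9, --b--▸ v10
  v7 = a.a.0 | 0 | 0 ⊢ --a--▸ v10
  v8 = 0 | b.0 | 0 ⊢ --b--▸ v11
  v9 = 0 | 0 | (a.0 + (0 + 0) + (0 + 0 + b.0)) ⊢ --a--▸ v11, --b--▸ v11
  v10 = a.0 | 0 | 0 ⊢ --a--▸ v11
  v11 = 0 | 0 | 0 ⊢ ·
Trace ⟨aaaba⟩ through P, begin at {u0}:
  after a @ step 1: {u1, u2}
  after a @ step 2: {u4, u5}
  after a @ step 3: {u9}
  after b @ step 4: {u14}
  after a @ step 5: {u17}
  — P admits the full trace.
Trace ⟨aaaba⟩ through Q, begin at {v0}:
  after a @ step 1: {v1, v2}
  after a @ step 2: {v4, v5}
  after a @ step 3: {v8}
  after b @ step 4: {v11}
  after a @ step 5: ∅ (Q stuck)

trace-distinct — witness ⟨aaaba⟩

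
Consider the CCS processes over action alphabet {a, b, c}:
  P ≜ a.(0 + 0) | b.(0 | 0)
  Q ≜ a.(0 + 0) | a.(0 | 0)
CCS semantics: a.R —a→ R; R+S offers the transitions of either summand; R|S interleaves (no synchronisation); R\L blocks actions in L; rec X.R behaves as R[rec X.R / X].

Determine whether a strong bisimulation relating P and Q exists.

LTS(P): 4 reachable states
  p0 = a.(0 + 0) | b.(0 | 0) | ··a··> p1, ··b··> p2
  p1 = (0 + 0) | b.(0 | 0) | ··b··> p3
  p2 = a.(0 + 0) | (0 | 0) | ··a··> p3
  p3 = (0 + 0) | (0 | 0) | (no moves)
LTS(Q): 4 reachable states
  q0 = a.(0 + 0) | a.(0 | 0) | ··a··> q1, ··a··> q2
  q1 = (0 + 0) | a.(0 | 0) | ··a··> q3
  q2 = a.(0 + 0) | (0 | 0) | ··a··> q3
  q3 = (0 + 0) | (0 | 0) | (no moves)
Partition-refinement fixed point:
  B0 = {p0}
  B1 = {p2, q1, q2}
  B2 = {p3, q3}
  B3 = {p1}
  B4 = {q0}
p0 ∈ B0, q0 ∈ B4 → different blocks

P ≁ Q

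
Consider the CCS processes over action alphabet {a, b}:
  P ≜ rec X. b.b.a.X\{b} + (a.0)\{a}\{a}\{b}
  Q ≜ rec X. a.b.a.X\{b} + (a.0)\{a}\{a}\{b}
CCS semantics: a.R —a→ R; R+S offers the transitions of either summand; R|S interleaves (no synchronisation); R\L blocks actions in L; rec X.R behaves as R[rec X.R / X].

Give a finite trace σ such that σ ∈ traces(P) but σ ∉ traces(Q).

b

LTS(P): 4 reachable states
  m0 = rec X. b.b.a.X\{b} + (a.0)\{a}\{a}\{b} :: —b→ m1
  m1 = b.a.(rec X. b.b.a.X\{b} + (a.0)\{a}\{a}\{b})\{b} :: —b→ m2
  m2 = a.(rec X. b.b.a.X\{b} + (a.0)\{a}\{a}\{b})\{b} :: —a→ m3
  m3 = (rec X. b.b.a.X\{b} + (a.0)\{a}\{a}\{b})\{b} :: (no moves)
LTS(Q): 5 reachable states
  n0 = rec X. a.b.a.X\{b} + (a.0)\{a}\{a}\{b} :: —a→ n1
  n1 = b.a.(rec X. a.b.a.X\{b} + (a.0)\{a}\{a}\{b})\{b} :: —b→ n2
  n2 = a.(rec X. a.b.a.X\{b} + (a.0)\{a}\{a}\{b})\{b} :: —a→ n3
  n3 = (rec X. a.b.a.X\{b} + (a.0)\{a}\{a}\{b})\{b} :: —a→ n4
  n4 = (b.a.(rec X. a.b.a.X\{b} + (a.0)\{a}\{a}\{b})\{b})\{b} :: (no moves)
Run σ = ⟨b⟩ on P: start {m0}
  after b @ step 1: {m1}
  P completes σ.
Run σ = ⟨b⟩ on Q: start {n0}
  after b @ step 1: no successor for Q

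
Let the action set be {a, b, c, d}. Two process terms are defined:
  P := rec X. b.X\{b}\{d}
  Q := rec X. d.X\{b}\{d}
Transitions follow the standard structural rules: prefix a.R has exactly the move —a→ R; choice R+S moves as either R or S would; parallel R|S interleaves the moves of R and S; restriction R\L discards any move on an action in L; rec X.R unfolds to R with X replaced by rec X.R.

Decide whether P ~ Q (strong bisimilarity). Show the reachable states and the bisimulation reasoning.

LTS(P): 2 reachable states
  u0 = rec X. b.X\{b}\{d} ⊢ —b→ u1
  u1 = (rec X. b.X\{b}\{d})\{b}\{d} ⊢ ∅
LTS(Q): 2 reachable states
  v0 = rec X. d.X\{b}\{d} ⊢ —d→ v1
  v1 = (rec X. d.X\{b}\{d})\{b}\{d} ⊢ ∅
Partition-refinement fixed point:
  B0 = {u0}
  B1 = {u1, v1}
  B2 = {v0}
u0 ∈ B0, v0 ∈ B2 → different blocks

P ≁ Q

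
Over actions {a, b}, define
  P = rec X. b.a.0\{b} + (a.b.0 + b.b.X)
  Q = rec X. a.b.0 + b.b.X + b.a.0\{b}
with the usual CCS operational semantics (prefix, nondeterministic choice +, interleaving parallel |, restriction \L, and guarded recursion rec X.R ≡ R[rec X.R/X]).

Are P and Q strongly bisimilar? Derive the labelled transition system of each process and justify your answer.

P ~ Q

Reachable graph of P (6 states):
  p0 = rec X. b.a.0\{b} + (a.b.0 + b.b.X) ⊢ --a--▸ p1, --b--▸ p2, --b--▸ p3
  p1 = b.0 ⊢ --b--▸ p4
  p2 = a.0\{b} ⊢ --a--▸ p5
  p3 = b.(rec X. b.a.0\{b} + (a.b.0 + b.b.X)) ⊢ --b--▸ p0
  p4 = 0 ⊢ deadlocked
  p5 = 0\{b} ⊢ deadlocked
Reachable graph of Q (6 states):
  q0 = rec X. a.b.0 + b.b.X + b.a.0\{b} ⊢ --a--▸ q1, --b--▸ q2, --b--▸ q3
  q1 = b.0 ⊢ --b--▸ q4
  q2 = a.0\{b} ⊢ --a--▸ q5
  q3 = b.(rec X. a.b.0 + b.b.X + b.a.0\{b}) ⊢ --b--▸ q0
  q4 = 0 ⊢ deadlocked
  q5 = 0\{b} ⊢ deadlocked
Partition-refinement fixed point:
  B0 = {p0, q0}
  B1 = {p1, q1}
  B2 = {p4, p5, q4, q5}
  B3 = {p2, q2}
  B4 = {p3, q3}
p0 ∈ B0, q0 ∈ B0 → same block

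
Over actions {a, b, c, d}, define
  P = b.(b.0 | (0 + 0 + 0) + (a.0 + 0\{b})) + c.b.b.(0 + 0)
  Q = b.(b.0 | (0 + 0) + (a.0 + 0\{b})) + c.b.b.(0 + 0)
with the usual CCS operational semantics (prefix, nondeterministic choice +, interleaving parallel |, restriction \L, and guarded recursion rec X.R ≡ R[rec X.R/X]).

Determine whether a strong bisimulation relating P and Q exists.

P's transition system — 7 states:
  p0 = b.(b.0 | (0 + 0 + 0) + (a.0 + 0\{b})) + c.b.b.(0 + 0) ⊢ ··b··> p1, ··c··> p2
  p1 = b.0 | (0 + 0 + 0) + (a.0 + 0\{b}) ⊢ ··a··> p3, ··b··> p4
  p2 = b.b.(0 + 0) ⊢ ··b··> p5
  p3 = 0 ⊢ (no moves)
  p4 = 0 | (0 + 0 + 0) ⊢ (no moves)
  p5 = b.(0 + 0) ⊢ ··b··> p6
  p6 = 0 + 0 ⊢ (no moves)
Q's transition system — 7 states:
  q0 = b.(b.0 | (0 + 0) + (a.0 + 0\{b})) + c.b.b.(0 + 0) ⊢ ··b··> q1, ··c··> q2
  q1 = b.0 | (0 + 0) + (a.0 + 0\{b}) ⊢ ··a··> q3, ··b··> q4
  q2 = b.b.(0 + 0) ⊢ ··b··> q5
  q3 = 0 ⊢ (no moves)
  q4 = 0 | (0 + 0) ⊢ (no moves)
  q5 = b.(0 + 0) ⊢ ··b··> q6
  q6 = 0 + 0 ⊢ (no moves)
Bisimilarity quotient blocks:
  B0 = {p0, q0}
  B1 = {p1, q1}
  B2 = {p3, p4, p6, q3, q4, q6}
  B3 = {p2, q2}
  B4 = {p5, q5}
p0 ∈ B0, q0 ∈ B0 → same block

bisimilar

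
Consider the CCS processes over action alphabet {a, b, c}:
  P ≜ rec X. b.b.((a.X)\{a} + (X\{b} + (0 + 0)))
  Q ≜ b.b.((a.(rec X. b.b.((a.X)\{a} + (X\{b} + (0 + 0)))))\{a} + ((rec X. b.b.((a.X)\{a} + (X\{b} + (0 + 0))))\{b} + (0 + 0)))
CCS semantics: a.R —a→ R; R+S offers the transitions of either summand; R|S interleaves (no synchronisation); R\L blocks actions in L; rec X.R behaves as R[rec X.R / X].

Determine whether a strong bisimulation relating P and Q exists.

P's transition system — 3 states:
  m0 = rec X. b.b.((a.X)\{a} + (X\{b} + (0 + 0))) ⊢ —b→ m1
  m1 = b.((a.(rec X. b.b.((a.X)\{a} + (X\{b} + (0 + 0)))))\{a} + ((rec X. b.b.((a.X)\{a} + (X\{b} + (0 + 0))))\{b} + (0 + 0))) ⊢ —b→ m2
  m2 = (a.(rec X. b.b.((a.X)\{a} + (X\{b} + (0 + 0)))))\{a} + ((rec X. b.b.((a.X)\{a} + (X\{b} + (0 + 0))))\{b} + (0 + 0)) ⊢ deadlocked
Q's transition system — 3 states:
  n0 = b.b.((a.(rec X. b.b.((a.X)\{a} + (X\{b} + (0 + 0)))))\{a} + ((rec X. b.b.((a.X)\{a} + (X\{b} + (0 + 0))))\{b} + (0 + 0))) ⊢ —b→ n1
  n1 = b.((a.(rec X. b.b.((a.X)\{a} + (X\{b} + (0 + 0)))))\{a} + ((rec X. b.b.((a.X)\{a} + (X\{b} + (0 + 0))))\{b} + (0 + 0))) ⊢ —b→ n2
  n2 = (a.(rec X. b.b.((a.X)\{a} + (X\{b} + (0 + 0)))))\{a} + ((rec X. b.b.((a.X)\{a} + (X\{b} + (0 + 0))))\{b} + (0 + 0)) ⊢ deadlocked
Partition-refinement fixed point:
  B0 = {m0, n0}
  B1 = {m1, n1}
  B2 = {m2, n2}
m0 ∈ B0, n0 ∈ B0 → same block

P ~ Q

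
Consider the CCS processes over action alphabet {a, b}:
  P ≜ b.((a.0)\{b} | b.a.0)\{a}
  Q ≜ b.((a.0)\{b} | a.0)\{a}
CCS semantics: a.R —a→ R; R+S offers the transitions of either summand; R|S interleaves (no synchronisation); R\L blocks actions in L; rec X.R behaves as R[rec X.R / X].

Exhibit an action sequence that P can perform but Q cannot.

LTS(P): 3 reachable states
  s0 = b.((a.0)\{b} | b.a.0)\{a} ⊢ =b=> s1
  s1 = ((a.0)\{b} | b.a.0)\{a} ⊢ =b=> s2
  s2 = ((a.0)\{b} | a.0)\{a} ⊢ ∅
LTS(Q): 2 reachable states
  t0 = b.((a.0)\{b} | a.0)\{a} ⊢ =b=> t1
  t1 = ((a.0)\{b} | a.0)\{a} ⊢ ∅
Trace ⟨bb⟩ through P, begin at {s0}:
  step 1 (b): {s1}
  step 2 (b): {s2}
  P completes σ.
Trace ⟨bb⟩ through Q, begin at {t0}:
  step 1 (b): {t1}
  step 2 (b): ∅ (Q stuck)

bb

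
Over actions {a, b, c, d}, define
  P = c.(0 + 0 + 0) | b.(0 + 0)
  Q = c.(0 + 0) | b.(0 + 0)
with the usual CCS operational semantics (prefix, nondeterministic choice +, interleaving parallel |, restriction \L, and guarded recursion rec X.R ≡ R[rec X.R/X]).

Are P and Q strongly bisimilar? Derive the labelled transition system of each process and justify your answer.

P ~ Q

Reachable graph of P (4 states):
  m0 = c.(0 + 0 + 0) | b.(0 + 0) has moves --b--▸ m1, --c--▸ m2
  m1 = c.(0 + 0 + 0) | (0 + 0) has moves --c--▸ m3
  m2 = (0 + 0 + 0) | b.(0 + 0) has moves --b--▸ m3
  m3 = (0 + 0 + 0) | (0 + 0) has moves ∅
Reachable graph of Q (4 states):
  n0 = c.(0 + 0) | b.(0 + 0) has moves --b--▸ n1, --c--▸ n2
  n1 = c.(0 + 0) | (0 + 0) has moves --c--▸ n3
  n2 = (0 + 0) | b.(0 + 0) has moves --b--▸ n3
  n3 = (0 + 0) | (0 + 0) has moves ∅
Bisimilarity quotient blocks:
  B0 = {m0, n0}
  B1 = {m2, n2}
  B2 = {m3, n3}
  B3 = {m1, n1}
m0 ∈ B0, n0 ∈ B0 → same block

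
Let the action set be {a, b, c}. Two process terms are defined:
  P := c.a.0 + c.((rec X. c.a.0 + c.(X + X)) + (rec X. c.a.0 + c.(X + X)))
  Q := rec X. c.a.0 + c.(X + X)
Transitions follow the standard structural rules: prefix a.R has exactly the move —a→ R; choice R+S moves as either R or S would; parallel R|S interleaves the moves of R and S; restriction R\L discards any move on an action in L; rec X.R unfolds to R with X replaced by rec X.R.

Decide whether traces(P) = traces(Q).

P's transition system — 4 states:
  m0 = c.a.0 + c.((rec X. c.a.0 + c.(X + X)) + (rec X. c.a.0 + c.(X + X))) ⊢ --c--▸ m1, --c--▸ m2
  m1 = (rec X. c.a.0 + c.(X + X)) + (rec X. c.a.0 + c.(X + X)) ⊢ --c--▸ m1, --c--▸ m2
  m2 = a.0 ⊢ --a--▸ m3
  m3 = 0 ⊢ deadlocked
Q's transition system — 4 states:
  n0 = rec X. c.a.0 + c.(X + X) ⊢ --c--▸ n1, --c--▸ n2
  n1 = (rec X. c.a.0 + c.(X + X)) + (rec X. c.a.0 + c.(X + X)) ⊢ --c--▸ n1, --c--▸ n2
  n2 = a.0 ⊢ --a--▸ n3
  n3 = 0 ⊢ deadlocked
Coarsest stable partition (strong bisimilarity classes):
  B0 = {m0, m1, n0, n1}
  B1 = {m2, n2}
  B2 = {m3, n3}
m0 ∈ B0, n0 ∈ B0 → same block
Bisimilar ⇒ trace-equivalent.

trace-equivalent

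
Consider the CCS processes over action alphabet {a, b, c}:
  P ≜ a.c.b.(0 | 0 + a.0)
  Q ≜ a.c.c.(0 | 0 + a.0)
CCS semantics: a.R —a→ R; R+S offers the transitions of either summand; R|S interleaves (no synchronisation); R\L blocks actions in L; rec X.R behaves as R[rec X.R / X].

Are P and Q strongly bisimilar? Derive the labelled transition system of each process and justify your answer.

LTS(P): 5 reachable states
  s0 = a.c.b.(0 | 0 + a.0) ⊢ -a-> s1
  s1 = c.b.(0 | 0 + a.0) ⊢ -c-> s2
  s2 = b.(0 | 0 + a.0) ⊢ -b-> s3
  s3 = 0 | 0 + a.0 ⊢ -a-> s4
  s4 = 0 ⊢ stopped
LTS(Q): 5 reachable states
  t0 = a.c.c.(0 | 0 + a.0) ⊢ -a-> t1
  t1 = c.c.(0 | 0 + a.0) ⊢ -c-> t2
  t2 = c.(0 | 0 + a.0) ⊢ -c-> t3
  t3 = 0 | 0 + a.0 ⊢ -a-> t4
  t4 = 0 ⊢ stopped
Partition-refinement fixed point:
  B0 = {s0}
  B1 = {s1}
  B2 = {s2}
  B3 = {s3, t3}
  B4 = {s4, t4}
  B5 = {t0}
  B6 = {t1}
  B7 = {t2}
s0 ∈ B0, t0 ∈ B5 → different blocks

not bisimilar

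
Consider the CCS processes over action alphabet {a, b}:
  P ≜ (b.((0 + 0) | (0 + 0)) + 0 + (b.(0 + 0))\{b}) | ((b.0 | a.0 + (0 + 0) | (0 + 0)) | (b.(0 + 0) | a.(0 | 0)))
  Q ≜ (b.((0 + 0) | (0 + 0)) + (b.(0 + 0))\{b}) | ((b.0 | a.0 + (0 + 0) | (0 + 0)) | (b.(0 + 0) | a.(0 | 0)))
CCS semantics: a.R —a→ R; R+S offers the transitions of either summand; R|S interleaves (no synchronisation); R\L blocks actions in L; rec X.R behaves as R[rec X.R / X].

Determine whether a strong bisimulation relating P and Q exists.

YES

Reachable graph of P (32 states):
  m0 = (b.((0 + 0) | (0 + 0)) + 0 + (b.(0 + 0))\{b}) | ((b.0 | a.0 + (0 + 0) | (0 + 0)) | (b.(0 + 0) | a.(0 | 0))) | —a→ m1, —a→ m2, —b→ m3, —b→ m4, —b→ m5
  m1 = (b.((0 + 0) | (0 + 0)) + 0 + (b.(0 + 0))\{b}) | ((b.0 | a.0 + (0 + 0) | (0 + 0)) | (b.(0 + 0) | (0 | 0))) | —a→ m6, —b→ m7, —b→ m8, —b→ m9
  m2 = (b.((0 + 0) | (0 + 0)) + 0 + (b.(0 + 0))\{b}) | (b.0 | 0 | (b.(0 + 0) | a.(0 | 0))) | —a→ m6, —b→ m10, —b→ m11, —b→ m12
  m3 = (0 + 0) | (0 + 0) | ((b.0 | a.0 + (0 + 0) | (0 + 0)) | (b.(0 + 0) | a.(0 | 0))) | —a→ m10, —a→ m7, —b→ m13, —b→ m14
  m4 = (b.((0 + 0) | (0 + 0)) + 0 + (b.(0 + 0))\{b}) | ((b.0 | a.0 + (0 + 0) | (0 + 0)) | ((0 + 0) | a.(0 | 0))) | —a→ m12, —a→ m8, —b→ m13, —b→ m15
  m5 = (b.((0 + 0) | (0 + 0)) + 0 + (b.(0 + 0))\{b}) | (0 | a.0 | (b.(0 + 0) | a.(0 | 0))) | —a→ m11, —a→ m9, —b→ m14, —b→ m15
  m6 = (b.((0 + 0) | (0 + 0)) + 0 + (b.(0 + 0))\{b}) | (b.0 | 0 | (b.(0 + 0) | (0 | 0))) | —b→ m16, —b→ m17, —b→ m18
  m7 = (0 + 0) | (0 + 0) | ((b.0 | a.0 + (0 + 0) | (0 + 0)) | (b.(0 + 0) | (0 | 0))) | —a→ m16, —b→ m19, —b→ m20
  m8 = (b.((0 + 0) | (0 + 0)) + 0 + (b.(0 + 0))\{b}) | ((b.0 | a.0 + (0 + 0) | (0 + 0)) | ((0 + 0) | (0 | 0))) | —a→ m18, —b→ m19, —b→ m21
  m9 = (b.((0 + 0) | (0 + 0)) + 0 + (b.(0 + 0))\{b}) | (0 | a.0 | (b.(0 + 0) | (0 | 0))) | —a→ m17, —b→ m20, —b→ m21
  m10 = (0 + 0) | (0 + 0) | (b.0 | 0 | (b.(0 + 0) | a.(0 | 0))) | —a→ m16, —b→ m22, —b→ m23
  m11 = (b.((0 + 0) | (0 + 0)) + 0 + (b.(0 + 0))\{b}) | (0 | 0 | (b.(0 + 0) | a.(0 | 0))) | —a→ m17, —b→ m22, —b→ m24
  m12 = (b.((0 + 0) | (0 + 0)) + 0 + (b.(0 + 0))\{b}) | (b.0 | 0 | ((0 + 0) | a.(0 | 0))) | —a→ m18, —b→ m23, —b→ m24
  m13 = (0 + 0) | (0 + 0) | ((b.0 | a.0 + (0 + 0) | (0 + 0)) | ((0 + 0) | a.(0 | 0))) | —a→ m19, —a→ m23, —b→ m25
  m14 = (0 + 0) | (0 + 0) | (0 | a.0 | (b.(0 + 0) | a.(0 | 0))) | —a→ m20, —a→ m22, —b→ m25
  m15 = (b.((0 + 0) | (0 + 0)) + 0 + (b.(0 + 0))\{b}) | (0 | a.0 | ((0 + 0) | a.(0 | 0))) | —a→ m21, —a→ m24, —b→ m25
  m16 = (0 + 0) | (0 + 0) | (b.0 | 0 | (b.(0 + 0) | (0 | 0))) | —b→ m26, —b→ m27
  m17 = (b.((0 + 0) | (0 + 0)) + 0 + (b.(0 + 0))\{b}) | (0 | 0 | (b.(0 + 0) | (0 | 0))) | —b→ m26, —b→ m28
  m18 = (b.((0 + 0) | (0 + 0)) + 0 + (b.(0 + 0))\{b}) | (b.0 | 0 | ((0 + 0) | (0 | 0))) | —b→ m27, —b→ m28
  m19 = (0 + 0) | (0 + 0) | ((b.0 | a.0 + (0 + 0) | (0 + 0)) | ((0 + 0) | (0 | 0))) | —a→ m27, —b→ m29
  m20 = (0 + 0) | (0 + 0) | (0 | a.0 | (b.(0 + 0) | (0 | 0))) | —a→ m26, —b→ m29
  m21 = (b.((0 + 0) | (0 + 0)) + 0 + (b.(0 + 0))\{b}) | (0 | a.0 | ((0 + 0) | (0 | 0))) | —a→ m28, —b→ m29
  m22 = (0 + 0) | (0 + 0) | (0 | 0 | (b.(0 + 0) | a.(0 | 0))) | —a→ m26, —b→ m30
  m23 = (0 + 0) | (0 + 0) | (b.0 | 0 | ((0 + 0) | a.(0 | 0))) | —a→ m27, —b→ m30
  m24 = (b.((0 + 0) | (0 + 0)) + 0 + (b.(0 + 0))\{b}) | (0 | 0 | ((0 + 0) | a.(0 | 0))) | —a→ m28, —b→ m30
  m25 = (0 + 0) | (0 + 0) | (0 | a.0 | ((0 + 0) | a.(0 | 0))) | —a→ m29, —a→ m30
  m26 = (0 + 0) | (0 + 0) | (0 | 0 | (b.(0 + 0) | (0 | 0))) | —b→ m31
  m27 = (0 + 0) | (0 + 0) | (b.0 | 0 | ((0 + 0) | (0 | 0))) | —b→ m31
  m28 = (b.((0 + 0) | (0 + 0)) + 0 + (b.(0 + 0))\{b}) | (0 | 0 | ((0 + 0) | (0 | 0))) | —b→ m31
  m29 = (0 + 0) | (0 + 0) | (0 | a.0 | ((0 + 0) | (0 | 0))) | —a→ m31
  m30 = (0 + 0) | (0 + 0) | (0 | 0 | ((0 + 0) | a.(0 | 0))) | —a→ m31
  m31 = (0 + 0) | (0 + 0) | (0 | 0 | ((0 + 0) | (0 | 0))) | ∅
Reachable graph of Q (32 states):
  n0 = (b.((0 + 0) | (0 + 0)) + (b.(0 + 0))\{b}) | ((b.0 | a.0 + (0 + 0) | (0 + 0)) | (b.(0 + 0) | a.(0 | 0))) | —a→ n1, —a→ n2, —b→ n3, —b→ n4, —b→ n5
  n1 = (b.((0 + 0) | (0 + 0)) + (b.(0 + 0))\{b}) | ((b.0 | a.0 + (0 + 0) | (0 + 0)) | (b.(0 + 0) | (0 | 0))) | —a→ n6, —b→ n7, —b→ n8, —b→ n9
  n2 = (b.((0 + 0) | (0 + 0)) + (b.(0 + 0))\{b}) | (b.0 | 0 | (b.(0 + 0) | a.(0 | 0))) | —a→ n6, —b→ n10, —b→ n11, —b→ n12
  n3 = (0 + 0) | (0 + 0) | ((b.0 | a.0 + (0 + 0) | (0 + 0)) | (b.(0 + 0) | a.(0 | 0))) | —a→ n10, —a→ n7, —b→ n13, —b→ n14
  n4 = (b.((0 + 0) | (0 + 0)) + (b.(0 + 0))\{b}) | ((b.0 | a.0 + (0 + 0) | (0 + 0)) | ((0 + 0) | a.(0 | 0))) | —a→ n12, —a→ n8, —b→ n13, —b→ n15
  n5 = (b.((0 + 0) | (0 + 0)) + (b.(0 + 0))\{b}) | (0 | a.0 | (b.(0 + 0) | a.(0 | 0))) | —a→ n11, —a→ n9, —b→ n14, —b→ n15
  n6 = (b.((0 + 0) | (0 + 0)) + (b.(0 + 0))\{b}) | (b.0 | 0 | (b.(0 + 0) | (0 | 0))) | —b→ n16, —b→ n17, —b→ n18
  n7 = (0 + 0) | (0 + 0) | ((b.0 | a.0 + (0 + 0) | (0 + 0)) | (b.(0 + 0) | (0 | 0))) | —a→ n16, —b→ n19, —b→ n20
  n8 = (b.((0 + 0) | (0 + 0)) + (b.(0 + 0))\{b}) | ((b.0 | a.0 + (0 + 0) | (0 + 0)) | ((0 + 0) | (0 | 0))) | —a→ n18, —b→ n19, —b→ n21
  n9 = (b.((0 + 0) | (0 + 0)) + (b.(0 + 0))\{b}) | (0 | a.0 | (b.(0 + 0) | (0 | 0))) | —a→ n17, —b→ n20, —b→ n21
  n10 = (0 + 0) | (0 + 0) | (b.0 | 0 | (b.(0 + 0) | a.(0 | 0))) | —a→ n16, —b→ n22, —b→ n23
  n11 = (b.((0 + 0) | (0 + 0)) + (b.(0 + 0))\{b}) | (0 | 0 | (b.(0 + 0) | a.(0 | 0))) | —a→ n17, —b→ n22, —b→ n24
  n12 = (b.((0 + 0) | (0 + 0)) + (b.(0 + 0))\{b}) | (b.0 | 0 | ((0 + 0) | a.(0 | 0))) | —a→ n18, —b→ n23, —b→ n24
  n13 = (0 + 0) | (0 + 0) | ((b.0 | a.0 + (0 + 0) | (0 + 0)) | ((0 + 0) | a.(0 | 0))) | —a→ n19, —a→ n23, —b→ n25
  n14 = (0 + 0) | (0 + 0) | (0 | a.0 | (b.(0 + 0) | a.(0 | 0))) | —a→ n20, —a→ n22, —b→ n25
  n15 = (b.((0 + 0) | (0 + 0)) + (b.(0 + 0))\{b}) | (0 | a.0 | ((0 + 0) | a.(0 | 0))) | —a→ n21, —a→ n24, —b→ n25
  n16 = (0 + 0) | (0 + 0) | (b.0 | 0 | (b.(0 + 0) | (0 | 0))) | —b→ n26, —b→ n27
  n17 = (b.((0 + 0) | (0 + 0)) + (b.(0 + 0))\{b}) | (0 | 0 | (b.(0 + 0) | (0 | 0))) | —b→ n26, —b→ n28
  n18 = (b.((0 + 0) | (0 + 0)) + (b.(0 + 0))\{b}) | (b.0 | 0 | ((0 + 0) | (0 | 0))) | —b→ n27, —b→ n28
  n19 = (0 + 0) | (0 + 0) | ((b.0 | a.0 + (0 + 0) | (0 + 0)) | ((0 + 0) | (0 | 0))) | —a→ n27, —b→ n29
  n20 = (0 + 0) | (0 + 0) | (0 | a.0 | (b.(0 + 0) | (0 | 0))) | —a→ n26, —b→ n29
  n21 = (b.((0 + 0) | (0 + 0)) + (b.(0 + 0))\{b}) | (0 | a.0 | ((0 + 0) | (0 | 0))) | —a→ n28, —b→ n29
  n22 = (0 + 0) | (0 + 0) | (0 | 0 | (b.(0 + 0) | a.(0 | 0))) | —a→ n26, —b→ n30
  n23 = (0 + 0) | (0 + 0) | (b.0 | 0 | ((0 + 0) | a.(0 | 0))) | —a→ n27, —b→ n30
  n24 = (b.((0 + 0) | (0 + 0)) + (b.(0 + 0))\{b}) | (0 | 0 | ((0 + 0) | a.(0 | 0))) | —a→ n28, —b→ n30
  n25 = (0 + 0) | (0 + 0) | (0 | a.0 | ((0 + 0) | a.(0 | 0))) | —a→ n29, —a→ n30
  n26 = (0 + 0) | (0 + 0) | (0 | 0 | (b.(0 + 0) | (0 | 0))) | —b→ n31
  n27 = (0 + 0) | (0 + 0) | (b.0 | 0 | ((0 + 0) | (0 | 0))) | —b→ n31
  n28 = (b.((0 + 0) | (0 + 0)) + (b.(0 + 0))\{b}) | (0 | 0 | ((0 + 0) | (0 | 0))) | —b→ n31
  n29 = (0 + 0) | (0 + 0) | (0 | a.0 | ((0 + 0) | (0 | 0))) | —a→ n31
  n30 = (0 + 0) | (0 + 0) | (0 | 0 | ((0 + 0) | a.(0 | 0))) | —a→ n31
  n31 = (0 + 0) | (0 + 0) | (0 | 0 | ((0 + 0) | (0 | 0))) | ∅
Bisimilarity quotient blocks:
  B0 = {m0, n0}
  B1 = {m3, m4, m5, n3, n4, n5}
  B2 = {m13, m14, m15, n13, n14, n15}
  B3 = {m19, m20, m21, m22, m23, m24, n19, n20, n21, n22, n23, n24}
  B4 = {m26, m27, m28, n26, n27, n28}
  B5 = {m31, n31}
  B6 = {m29, m30, n29, n30}
  B7 = {m25, n25}
  B8 = {m10, m11, m12, m7, m8, m9, n10, n11, n12, n7, n8, n9}
  B9 = {m16, m17, m18, n16, n17, n18}
  B10 = {m1, m2, n1, n2}
  B11 = {m6, n6}
m0 ∈ B0, n0 ∈ B0 → same block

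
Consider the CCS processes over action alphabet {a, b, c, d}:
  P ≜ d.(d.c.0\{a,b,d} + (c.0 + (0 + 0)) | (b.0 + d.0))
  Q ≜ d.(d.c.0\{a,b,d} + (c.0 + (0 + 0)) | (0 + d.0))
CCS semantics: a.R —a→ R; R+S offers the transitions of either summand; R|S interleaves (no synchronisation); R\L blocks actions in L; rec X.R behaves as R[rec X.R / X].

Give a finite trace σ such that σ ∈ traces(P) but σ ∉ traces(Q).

LTS(P): 7 reachable states
  u0 = d.(d.c.0\{a,b,d} + (c.0 + (0 + 0)) | (b.0 + d.0)) has moves -d-> u1
  u1 = d.c.0\{a,b,d} + (c.0 + (0 + 0)) | (b.0 + d.0) has moves -b-> u2, -c-> u3, -d-> u2, -d-> u4
  u2 = (c.0 + (0 + 0)) | 0 has moves -c-> u5
  u3 = 0 | (b.0 + d.0) has moves -b-> u5, -d-> u5
  u4 = c.0\{a,b,d} has moves -c-> u6
  u5 = 0 | 0 has moves stopped
  u6 = 0\{a,b,d} has moves stopped
LTS(Q): 7 reachable states
  v0 = d.(d.c.0\{a,b,d} + (c.0 + (0 + 0)) | (0 + d.0)) has moves -d-> v1
  v1 = d.c.0\{a,b,d} + (c.0 + (0 + 0)) | (0 + d.0) has moves -c-> v2, -d-> v3, -d-> v4
  v2 = 0 | (0 + d.0) has moves -d-> v5
  v3 = (c.0 + (0 + 0)) | 0 has moves -c-> v5
  v4 = c.0\{a,b,d} has moves -c-> v6
  v5 = 0 | 0 has moves stopped
  v6 = 0\{a,b,d} has moves stopped
Executing db from P (initial set {u0}):
  step 1 (d): {u1}
  step 2 (b): {u2}
  — P admits the full trace.
Executing db from Q (initial set {v0}):
  step 1 (d): {v1}
  step 2 (b): no successor for Q

db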